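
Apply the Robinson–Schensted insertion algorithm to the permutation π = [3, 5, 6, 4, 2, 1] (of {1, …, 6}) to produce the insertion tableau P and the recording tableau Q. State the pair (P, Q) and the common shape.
P = [1, 4, 6] / [2] / [3] / [5];  Q = [1, 2, 3] / [4] / [5] / [6];  common shape = (3, 1, 1, 1)

Row-insert the values π_1, π_2, … into P one at a time, bumping the leftmost entry strictly greater than the inserted value down to the next row. The recording tableau Q records, in position (i, j), the step at which that cell was added to P.
  Insert 3 (step 1): P = [3];  Q = [1]
  Insert 5 (step 2): P = [3, 5];  Q = [1, 2]
  Insert 6 (step 3): P = [3, 5, 6];  Q = [1, 2, 3]
  Insert 4 (step 4): P = [3, 4, 6] / [5];  Q = [1, 2, 3] / [4]
  Insert 2 (step 5): P = [2, 4, 6] / [3] / [5];  Q = [1, 2, 3] / [4] / [5]
  Insert 1 (step 6): P = [1, 4, 6] / [2] / [3] / [5];  Q = [1, 2, 3] / [4] / [5] / [6]
Final shape: (3, 1, 1, 1).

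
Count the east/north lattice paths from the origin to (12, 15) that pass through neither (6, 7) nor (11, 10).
Number of paths = 10690992

Inclusion–exclusion. Total paths: C(27, 12) = 17383860. Through P₁: C(13, 6)·C(14, 6) = 5153148. Through P₂: C(21, 11)·C(6, 1) = 2116296. Since P₁ is strictly southwest of P₂, a monotone path through both must visit P₁ then P₂; paths through both = C(13, 6)·C(8, 5)·C(6, 1) = 576576. Avoid both = 17383860 − 5153148 − 2116296 + 576576 = 10690992.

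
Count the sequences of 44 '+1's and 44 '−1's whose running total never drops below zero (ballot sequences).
C_44 = 583300119592996693088040

These ballot sequences are counted by the Catalan number C_n = (1/(n + 1)) · C(2n, n). For n = 44: C_44 = (1/45) · C(88, 44) = 26248505381684851188961800/45 = 583300119592996693088040.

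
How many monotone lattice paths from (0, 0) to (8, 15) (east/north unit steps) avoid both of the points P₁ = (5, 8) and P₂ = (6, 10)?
Number of paths = 248787

Inclusion–exclusion. Total paths: C(23, 8) = 490314. Through P₁: C(13, 5)·C(10, 3) = 154440. Through P₂: C(16, 6)·C(7, 2) = 168168. Since P₁ is strictly southwest of P₂, a monotone path through both must visit P₁ then P₂; paths through both = C(13, 5)·C(3, 1)·C(7, 2) = 81081. Avoid both = 490314 − 154440 − 168168 + 81081 = 248787.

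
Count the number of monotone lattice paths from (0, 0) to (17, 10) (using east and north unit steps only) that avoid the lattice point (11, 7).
Number of paths = 5763069

Total paths from (0, 0) to (17, 10): C(27, 17) = 8436285. Paths through (11, 7): (paths (0, 0) → (11, 7)) × (paths (11, 7) → (17, 10)) = C(18, 11) · C(9, 6) = 31824 · 84 = 2673216. Avoidance count = 8436285 − 2673216 = 5763069.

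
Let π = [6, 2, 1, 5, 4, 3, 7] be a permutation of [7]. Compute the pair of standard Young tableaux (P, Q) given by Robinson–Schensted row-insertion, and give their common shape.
P = [1, 3, 7] / [2, 4] / [5] / [6];  Q = [1, 4, 7] / [2, 5] / [3] / [6];  common shape = (3, 2, 1, 1)

Row-insert the values π_1, π_2, … into P one at a time, bumping the leftmost entry strictly greater than the inserted value down to the next row. The recording tableau Q records, in position (i, j), the step at which that cell was added to P.
  Insert 6 (step 1): P = [6];  Q = [1]
  Insert 2 (step 2): P = [2] / [6];  Q = [1] / [2]
  Insert 1 (step 3): P = [1] / [2] / [6];  Q = [1] / [2] / [3]
  Insert 5 (step 4): P = [1, 5] / [2] / [6];  Q = [1, 4] / [2] / [3]
  Insert 4 (step 5): P = [1, 4] / [2, 5] / [6];  Q = [1, 4] / [2, 5] / [3]
  Insert 3 (step 6): P = [1, 3] / [2, 4] / [5] / [6];  Q = [1, 4] / [2, 5] / [3] / [6]
  Insert 7 (step 7): P = [1, 3, 7] / [2, 4] / [5] / [6];  Q = [1, 4, 7] / [2, 5] / [3] / [6]
Final shape: (3, 2, 1, 1).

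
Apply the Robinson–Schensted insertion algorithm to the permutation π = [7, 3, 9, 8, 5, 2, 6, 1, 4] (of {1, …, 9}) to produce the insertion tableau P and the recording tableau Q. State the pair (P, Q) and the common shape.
P = [1, 4, 6] / [2, 5] / [3, 8] / [7] / [9];  Q = [1, 3, 7] / [2, 4] / [5, 9] / [6] / [8];  common shape = (3, 2, 2, 1, 1)

Row-insert the values π_1, π_2, … into P one at a time, bumping the leftmost entry strictly greater than the inserted value down to the next row. The recording tableau Q records, in position (i, j), the step at which that cell was added to P.
  Insert 7 (step 1): P = [7];  Q = [1]
  Insert 3 (step 2): P = [3] / [7];  Q = [1] / [2]
  Insert 9 (step 3): P = [3, 9] / [7];  Q = [1, 3] / [2]
  Insert 8 (step 4): P = [3, 8] / [7, 9];  Q = [1, 3] / [2, 4]
  Insert 5 (step 5): P = [3, 5] / [7, 8] / [9];  Q = [1, 3] / [2, 4] / [5]
  Insert 2 (step 6): P = [2, 5] / [3, 8] / [7] / [9];  Q = [1, 3] / [2, 4] / [5] / [6]
  Insert 6 (step 7): P = [2, 5, 6] / [3, 8] / [7] / [9];  Q = [1, 3, 7] / [2, 4] / [5] / [6]
  Insert 1 (step 8): P = [1, 5, 6] / [2, 8] / [3] / [7] / [9];  Q = [1, 3, 7] / [2, 4] / [5] / [6] / [8]
  Insert 4 (step 9): P = [1, 4, 6] / [2, 5] / [3, 8] / [7] / [9];  Q = [1, 3, 7] / [2, 4] / [5, 9] / [6] / [8]
Final shape: (3, 2, 2, 1, 1).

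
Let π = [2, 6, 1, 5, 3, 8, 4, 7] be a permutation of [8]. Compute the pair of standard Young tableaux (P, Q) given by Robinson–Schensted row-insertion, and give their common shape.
P = [1, 3, 4, 7] / [2, 5, 8] / [6];  Q = [1, 2, 6, 8] / [3, 4, 7] / [5];  common shape = (4, 3, 1)

Row-insert the values π_1, π_2, … into P one at a time, bumping the leftmost entry strictly greater than the inserted value down to the next row. The recording tableau Q records, in position (i, j), the step at which that cell was added to P.
  Insert 2 (step 1): P = [2];  Q = [1]
  Insert 6 (step 2): P = [2, 6];  Q = [1, 2]
  Insert 1 (step 3): P = [1, 6] / [2];  Q = [1, 2] / [3]
  Insert 5 (step 4): P = [1, 5] / [2, 6];  Q = [1, 2] / [3, 4]
  Insert 3 (step 5): P = [1, 3] / [2, 5] / [6];  Q = [1, 2] / [3, 4] / [5]
  Insert 8 (step 6): P = [1, 3, 8] / [2, 5] / [6];  Q = [1, 2, 6] / [3, 4] / [5]
  Insert 4 (step 7): P = [1, 3, 4] / [2, 5, 8] / [6];  Q = [1, 2, 6] / [3, 4, 7] / [5]
  Insert 7 (step 8): P = [1, 3, 4, 7] / [2, 5, 8] / [6];  Q = [1, 2, 6, 8] / [3, 4, 7] / [5]
Final shape: (4, 3, 1).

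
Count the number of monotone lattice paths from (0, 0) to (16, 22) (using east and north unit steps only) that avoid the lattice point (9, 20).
Number of paths = 21879434250

Total paths from (0, 0) to (16, 22): C(38, 16) = 22239974430. Paths through (9, 20): (paths (0, 0) → (9, 20)) × (paths (9, 20) → (16, 22)) = C(29, 9) · C(9, 7) = 10015005 · 36 = 360540180. Avoidance count = 22239974430 − 360540180 = 21879434250.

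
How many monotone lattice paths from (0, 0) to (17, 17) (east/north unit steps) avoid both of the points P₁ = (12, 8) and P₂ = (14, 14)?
Number of paths = 1349625480

Inclusion–exclusion. Total paths: C(34, 17) = 2333606220. Through P₁: C(20, 12)·C(14, 5) = 252191940. Through P₂: C(28, 14)·C(6, 3) = 802332000. Since P₁ is strictly southwest of P₂, a monotone path through both must visit P₁ then P₂; paths through both = C(20, 12)·C(8, 2)·C(6, 3) = 70543200. Avoid both = 2333606220 − 252191940 − 802332000 + 70543200 = 1349625480.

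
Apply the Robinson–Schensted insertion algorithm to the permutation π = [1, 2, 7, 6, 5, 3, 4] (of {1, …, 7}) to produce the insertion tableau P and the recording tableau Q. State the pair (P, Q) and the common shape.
P = [1, 2, 3, 4] / [5] / [6] / [7];  Q = [1, 2, 3, 7] / [4] / [5] / [6];  common shape = (4, 1, 1, 1)

Row-insert the values π_1, π_2, … into P one at a time, bumping the leftmost entry strictly greater than the inserted value down to the next row. The recording tableau Q records, in position (i, j), the step at which that cell was added to P.
  Insert 1 (step 1): P = [1];  Q = [1]
  Insert 2 (step 2): P = [1, 2];  Q = [1, 2]
  Insert 7 (step 3): P = [1, 2, 7];  Q = [1, 2, 3]
  Insert 6 (step 4): P = [1, 2, 6] / [7];  Q = [1, 2, 3] / [4]
  Insert 5 (step 5): P = [1, 2, 5] / [6] / [7];  Q = [1, 2, 3] / [4] / [5]
  Insert 3 (step 6): P = [1, 2, 3] / [5] / [6] / [7];  Q = [1, 2, 3] / [4] / [5] / [6]
  Insert 4 (step 7): P = [1, 2, 3, 4] / [5] / [6] / [7];  Q = [1, 2, 3, 7] / [4] / [5] / [6]
Final shape: (4, 1, 1, 1).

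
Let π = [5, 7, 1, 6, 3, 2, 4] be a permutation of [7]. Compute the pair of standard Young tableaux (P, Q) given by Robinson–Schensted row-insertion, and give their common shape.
P = [1, 2, 4] / [3, 6] / [5] / [7];  Q = [1, 2, 7] / [3, 4] / [5] / [6];  common shape = (3, 2, 1, 1)

Row-insert the values π_1, π_2, … into P one at a time, bumping the leftmost entry strictly greater than the inserted value down to the next row. The recording tableau Q records, in position (i, j), the step at which that cell was added to P.
  Insert 5 (step 1): P = [5];  Q = [1]
  Insert 7 (step 2): P = [5, 7];  Q = [1, 2]
  Insert 1 (step 3): P = [1, 7] / [5];  Q = [1, 2] / [3]
  Insert 6 (step 4): P = [1, 6] / [5, 7];  Q = [1, 2] / [3, 4]
  Insert 3 (step 5): P = [1, 3] / [5, 6] / [7];  Q = [1, 2] / [3, 4] / [5]
  Insert 2 (step 6): P = [1, 2] / [3, 6] / [5] / [7];  Q = [1, 2] / [3, 4] / [5] / [6]
  Insert 4 (step 7): P = [1, 2, 4] / [3, 6] / [5] / [7];  Q = [1, 2, 7] / [3, 4] / [5] / [6]
Final shape: (3, 2, 1, 1).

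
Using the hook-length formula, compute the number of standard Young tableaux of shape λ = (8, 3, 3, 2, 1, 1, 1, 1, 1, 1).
# SYT of shape (8, 3, 3, 2, 1, 1, 1, 1, 1, 1) = 452918466

Hook-length formula: f^λ = n! / Π hook(c), product over all cells c of the Young diagram. For λ = (8, 3, 3, 2, 1, 1, 1, 1, 1, 1), n = 22 boxes. Hook lengths by row (left-to-right, top-to-bottom): [17, 10, 8, 5, 4, 3, 2, 1]; [11, 4, 2]; [10, 3, 1]; [8, 1]; [6]; [5]; [4]; [3]; [2]; [1]. Product of hooks = 2481684480000. So f^λ = 22! / 2481684480000 = 1124000727777607680000 / 2481684480000 = 452918466.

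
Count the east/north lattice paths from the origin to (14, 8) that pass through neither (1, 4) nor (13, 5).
Number of paths = 273858

Inclusion–exclusion. Total paths: C(22, 14) = 319770. Through P₁: C(5, 1)·C(17, 13) = 11900. Through P₂: C(18, 13)·C(4, 1) = 34272. Since P₁ is strictly southwest of P₂, a monotone path through both must visit P₁ then P₂; paths through both = C(5, 1)·C(13, 12)·C(4, 1) = 260. Avoid both = 319770 − 11900 − 34272 + 260 = 273858.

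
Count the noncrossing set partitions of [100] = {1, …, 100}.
C_100 = 896519947090131496687170070074100632420837521538745909320

These noncrossing partitions are counted by the Catalan number C_n = (1/(n + 1)) · C(2n, n). For n = 100: C_100 = (1/101) · C(200, 100) = 90548514656103281165404177077484163874504589675413336841320/101 = 896519947090131496687170070074100632420837521538745909320.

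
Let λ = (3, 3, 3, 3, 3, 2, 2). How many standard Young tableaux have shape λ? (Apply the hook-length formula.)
# SYT of shape (3, 3, 3, 3, 3, 2, 2) = 831402

Hook-length formula: f^λ = n! / Π hook(c), product over all cells c of the Young diagram. For λ = (3, 3, 3, 3, 3, 2, 2), n = 19 boxes. Hook lengths by row (left-to-right, top-to-bottom): [9, 8, 5]; [8, 7, 4]; [7, 6, 3]; [6, 5, 2]; [5, 4, 1]; [3, 2]; [2, 1]. Product of hooks = 146313216000. So f^λ = 19! / 146313216000 = 121645100408832000 / 146313216000 = 831402.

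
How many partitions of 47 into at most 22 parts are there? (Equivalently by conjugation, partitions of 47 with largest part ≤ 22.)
p(47, parts ≤ 22) = 117417

Use the recurrence p(n, m) = p(n, m−1) + p(n−m, m): either the largest part is < m (count p(n, m−1)) or the largest part is exactly m (remove one copy of m, count p(n−m, m)). With p(0, ·) = 1 this gives p(47, parts ≤ 22) = 117417. (By conjugating Young diagrams, this also counts partitions of 47 into at most 22 parts.)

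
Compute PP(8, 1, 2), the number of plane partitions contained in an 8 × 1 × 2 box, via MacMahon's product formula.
PP(8, 1, 2) = 45

Evaluate the triple product over i = 1..8, j = 1..1, k = 1..2. The factors are (2/1) · (3/2) · (3/2) · (4/3) · (4/3) · (5/4) · (5/4) · (6/5) · … (16 factors total). The numerators and denominators telescope so the product is an integer; carrying out the multiplication exactly gives PP(8, 1, 2) = 45.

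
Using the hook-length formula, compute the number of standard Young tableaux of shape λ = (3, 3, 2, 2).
# SYT of shape (3, 3, 2, 2) = 252

Hook-length formula: f^λ = n! / Π hook(c), product over all cells c of the Young diagram. For λ = (3, 3, 2, 2), n = 10 boxes. Hook lengths by row (left-to-right, top-to-bottom): [6, 5, 2]; [5, 4, 1]; [3, 2]; [2, 1]. Product of hooks = 14400. So f^λ = 10! / 14400 = 3628800 / 14400 = 252.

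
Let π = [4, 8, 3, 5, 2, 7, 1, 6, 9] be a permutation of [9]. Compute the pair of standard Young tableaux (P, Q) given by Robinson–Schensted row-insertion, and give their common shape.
P = [1, 5, 6, 9] / [2, 7] / [3, 8] / [4];  Q = [1, 2, 6, 9] / [3, 4] / [5, 8] / [7];  common shape = (4, 2, 2, 1)

Row-insert the values π_1, π_2, … into P one at a time, bumping the leftmost entry strictly greater than the inserted value down to the next row. The recording tableau Q records, in position (i, j), the step at which that cell was added to P.
  Insert 4 (step 1): P = [4];  Q = [1]
  Insert 8 (step 2): P = [4, 8];  Q = [1, 2]
  Insert 3 (step 3): P = [3, 8] / [4];  Q = [1, 2] / [3]
  Insert 5 (step 4): P = [3, 5] / [4, 8];  Q = [1, 2] / [3, 4]
  Insert 2 (step 5): P = [2, 5] / [3, 8] / [4];  Q = [1, 2] / [3, 4] / [5]
  Insert 7 (step 6): P = [2, 5, 7] / [3, 8] / [4];  Q = [1, 2, 6] / [3, 4] / [5]
  Insert 1 (step 7): P = [1, 5, 7] / [2, 8] / [3] / [4];  Q = [1, 2, 6] / [3, 4] / [5] / [7]
  Insert 6 (step 8): P = [1, 5, 6] / [2, 7] / [3, 8] / [4];  Q = [1, 2, 6] / [3, 4] / [5, 8] / [7]
  Insert 9 (step 9): P = [1, 5, 6, 9] / [2, 7] / [3, 8] / [4];  Q = [1, 2, 6, 9] / [3, 4] / [5, 8] / [7]
Final shape: (4, 2, 2, 1).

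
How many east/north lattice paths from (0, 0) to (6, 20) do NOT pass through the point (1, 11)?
Number of paths = 206206

Total paths from (0, 0) to (6, 20): C(26, 6) = 230230. Paths through (1, 11): (paths (0, 0) → (1, 11)) × (paths (1, 11) → (6, 20)) = C(12, 1) · C(14, 5) = 12 · 2002 = 24024. Avoidance count = 230230 − 24024 = 206206.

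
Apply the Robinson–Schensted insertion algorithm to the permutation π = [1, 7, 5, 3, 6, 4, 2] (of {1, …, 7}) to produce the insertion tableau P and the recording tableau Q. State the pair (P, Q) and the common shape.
P = [1, 2, 4] / [3, 6] / [5] / [7];  Q = [1, 2, 5] / [3, 6] / [4] / [7];  common shape = (3, 2, 1, 1)

Row-insert the values π_1, π_2, … into P one at a time, bumping the leftmost entry strictly greater than the inserted value down to the next row. The recording tableau Q records, in position (i, j), the step at which that cell was added to P.
  Insert 1 (step 1): P = [1];  Q = [1]
  Insert 7 (step 2): P = [1, 7];  Q = [1, 2]
  Insert 5 (step 3): P = [1, 5] / [7];  Q = [1, 2] / [3]
  Insert 3 (step 4): P = [1, 3] / [5] / [7];  Q = [1, 2] / [3] / [4]
  Insert 6 (step 5): P = [1, 3, 6] / [5] / [7];  Q = [1, 2, 5] / [3] / [4]
  Insert 4 (step 6): P = [1, 3, 4] / [5, 6] / [7];  Q = [1, 2, 5] / [3, 6] / [4]
  Insert 2 (step 7): P = [1, 2, 4] / [3, 6] / [5] / [7];  Q = [1, 2, 5] / [3, 6] / [4] / [7]
Final shape: (3, 2, 1, 1).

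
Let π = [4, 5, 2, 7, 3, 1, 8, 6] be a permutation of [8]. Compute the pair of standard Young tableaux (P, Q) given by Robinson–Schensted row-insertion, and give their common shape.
P = [1, 3, 6, 8] / [2, 5, 7] / [4];  Q = [1, 2, 4, 7] / [3, 5, 8] / [6];  common shape = (4, 3, 1)

Row-insert the values π_1, π_2, … into P one at a time, bumping the leftmost entry strictly greater than the inserted value down to the next row. The recording tableau Q records, in position (i, j), the step at which that cell was added to P.
  Insert 4 (step 1): P = [4];  Q = [1]
  Insert 5 (step 2): P = [4, 5];  Q = [1, 2]
  Insert 2 (step 3): P = [2, 5] / [4];  Q = [1, 2] / [3]
  Insert 7 (step 4): P = [2, 5, 7] / [4];  Q = [1, 2, 4] / [3]
  Insert 3 (step 5): P = [2, 3, 7] / [4, 5];  Q = [1, 2, 4] / [3, 5]
  Insert 1 (step 6): P = [1, 3, 7] / [2, 5] / [4];  Q = [1, 2, 4] / [3, 5] / [6]
  Insert 8 (step 7): P = [1, 3, 7, 8] / [2, 5] / [4];  Q = [1, 2, 4, 7] / [3, 5] / [6]
  Insert 6 (step 8): P = [1, 3, 6, 8] / [2, 5, 7] / [4];  Q = [1, 2, 4, 7] / [3, 5, 8] / [6]
Final shape: (4, 3, 1).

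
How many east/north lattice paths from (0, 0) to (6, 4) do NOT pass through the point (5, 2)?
Number of paths = 147

Total paths from (0, 0) to (6, 4): C(10, 6) = 210. Paths through (5, 2): (paths (0, 0) → (5, 2)) × (paths (5, 2) → (6, 4)) = C(7, 5) · C(3, 1) = 21 · 3 = 63. Avoidance count = 210 − 63 = 147.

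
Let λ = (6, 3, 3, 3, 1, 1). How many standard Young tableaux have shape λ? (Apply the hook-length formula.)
# SYT of shape (6, 3, 3, 3, 1, 1) = 1591200

Hook-length formula: f^λ = n! / Π hook(c), product over all cells c of the Young diagram. For λ = (6, 3, 3, 3, 1, 1), n = 17 boxes. Hook lengths by row (left-to-right, top-to-bottom): [11, 8, 7, 3, 2, 1]; [7, 4, 3]; [6, 3, 2]; [5, 2, 1]; [2]; [1]. Product of hooks = 223534080. So f^λ = 17! / 223534080 = 355687428096000 / 223534080 = 1591200.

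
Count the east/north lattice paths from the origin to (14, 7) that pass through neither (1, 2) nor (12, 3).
Number of paths = 84291

Inclusion–exclusion. Total paths: C(21, 14) = 116280. Through P₁: C(3, 1)·C(18, 13) = 25704. Through P₂: C(15, 12)·C(6, 2) = 6825. Since P₁ is strictly southwest of P₂, a monotone path through both must visit P₁ then P₂; paths through both = C(3, 1)·C(12, 11)·C(6, 2) = 540. Avoid both = 116280 − 25704 − 6825 + 540 = 84291.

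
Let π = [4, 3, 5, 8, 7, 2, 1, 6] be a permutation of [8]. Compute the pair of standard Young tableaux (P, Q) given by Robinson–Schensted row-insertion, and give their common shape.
P = [1, 5, 6] / [2, 7] / [3, 8] / [4];  Q = [1, 3, 4] / [2, 5] / [6, 8] / [7];  common shape = (3, 2, 2, 1)

Row-insert the values π_1, π_2, … into P one at a time, bumping the leftmost entry strictly greater than the inserted value down to the next row. The recording tableau Q records, in position (i, j), the step at which that cell was added to P.
  Insert 4 (step 1): P = [4];  Q = [1]
  Insert 3 (step 2): P = [3] / [4];  Q = [1] / [2]
  Insert 5 (step 3): P = [3, 5] / [4];  Q = [1, 3] / [2]
  Insert 8 (step 4): P = [3, 5, 8] / [4];  Q = [1, 3, 4] / [2]
  Insert 7 (step 5): P = [3, 5, 7] / [4, 8];  Q = [1, 3, 4] / [2, 5]
  Insert 2 (step 6): P = [2, 5, 7] / [3, 8] / [4];  Q = [1, 3, 4] / [2, 5] / [6]
  Insert 1 (step 7): P = [1, 5, 7] / [2, 8] / [3] / [4];  Q = [1, 3, 4] / [2, 5] / [6] / [7]
  Insert 6 (step 8): P = [1, 5, 6] / [2, 7] / [3, 8] / [4];  Q = [1, 3, 4] / [2, 5] / [6, 8] / [7]
Final shape: (3, 2, 2, 1).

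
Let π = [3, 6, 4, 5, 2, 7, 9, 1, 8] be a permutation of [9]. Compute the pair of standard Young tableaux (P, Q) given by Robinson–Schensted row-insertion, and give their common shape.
P = [1, 4, 5, 7, 8] / [2, 9] / [3] / [6];  Q = [1, 2, 4, 6, 7] / [3, 9] / [5] / [8];  common shape = (5, 2, 1, 1)

Row-insert the values π_1, π_2, … into P one at a time, bumping the leftmost entry strictly greater than the inserted value down to the next row. The recording tableau Q records, in position (i, j), the step at which that cell was added to P.
  Insert 3 (step 1): P = [3];  Q = [1]
  Insert 6 (step 2): P = [3, 6];  Q = [1, 2]
  Insert 4 (step 3): P = [3, 4] / [6];  Q = [1, 2] / [3]
  Insert 5 (step 4): P = [3, 4, 5] / [6];  Q = [1, 2, 4] / [3]
  Insert 2 (step 5): P = [2, 4, 5] / [3] / [6];  Q = [1, 2, 4] / [3] / [5]
  Insert 7 (step 6): P = [2, 4, 5, 7] / [3] / [6];  Q = [1, 2, 4, 6] / [3] / [5]
  Insert 9 (step 7): P = [2, 4, 5, 7, 9] / [3] / [6];  Q = [1, 2, 4, 6, 7] / [3] / [5]
  Insert 1 (step 8): P = [1, 4, 5, 7, 9] / [2] / [3] / [6];  Q = [1, 2, 4, 6, 7] / [3] / [5] / [8]
  Insert 8 (step 9): P = [1, 4, 5, 7, 8] / [2, 9] / [3] / [6];  Q = [1, 2, 4, 6, 7] / [3, 9] / [5] / [8]
Final shape: (5, 2, 1, 1).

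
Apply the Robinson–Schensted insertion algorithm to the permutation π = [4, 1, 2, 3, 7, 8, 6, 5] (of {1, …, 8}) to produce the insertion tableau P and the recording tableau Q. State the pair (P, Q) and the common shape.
P = [1, 2, 3, 5, 8] / [4, 6] / [7];  Q = [1, 3, 4, 5, 6] / [2, 7] / [8];  common shape = (5, 2, 1)

Row-insert the values π_1, π_2, … into P one at a time, bumping the leftmost entry strictly greater than the inserted value down to the next row. The recording tableau Q records, in position (i, j), the step at which that cell was added to P.
  Insert 4 (step 1): P = [4];  Q = [1]
  Insert 1 (step 2): P = [1] / [4];  Q = [1] / [2]
  Insert 2 (step 3): P = [1, 2] / [4];  Q = [1, 3] / [2]
  Insert 3 (step 4): P = [1, 2, 3] / [4];  Q = [1, 3, 4] / [2]
  Insert 7 (step 5): P = [1, 2, 3, 7] / [4];  Q = [1, 3, 4, 5] / [2]
  Insert 8 (step 6): P = [1, 2, 3, 7, 8] / [4];  Q = [1, 3, 4, 5, 6] / [2]
  Insert 6 (step 7): P = [1, 2, 3, 6, 8] / [4, 7];  Q = [1, 3, 4, 5, 6] / [2, 7]
  Insert 5 (step 8): P = [1, 2, 3, 5, 8] / [4, 6] / [7];  Q = [1, 3, 4, 5, 6] / [2, 7] / [8]
Final shape: (5, 2, 1).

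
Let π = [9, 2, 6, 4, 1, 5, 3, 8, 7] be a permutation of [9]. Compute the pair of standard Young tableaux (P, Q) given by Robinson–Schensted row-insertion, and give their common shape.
P = [1, 3, 5, 7] / [2, 4, 8] / [6] / [9];  Q = [1, 3, 6, 8] / [2, 7, 9] / [4] / [5];  common shape = (4, 3, 1, 1)

Row-insert the values π_1, π_2, … into P one at a time, bumping the leftmost entry strictly greater than the inserted value down to the next row. The recording tableau Q records, in position (i, j), the step at which that cell was added to P.
  Insert 9 (step 1): P = [9];  Q = [1]
  Insert 2 (step 2): P = [2] / [9];  Q = [1] / [2]
  Insert 6 (step 3): P = [2, 6] / [9];  Q = [1, 3] / [2]
  Insert 4 (step 4): P = [2, 4] / [6] / [9];  Q = [1, 3] / [2] / [4]
  Insert 1 (step 5): P = [1, 4] / [2] / [6] / [9];  Q = [1, 3] / [2] / [4] / [5]
  Insert 5 (step 6): P = [1, 4, 5] / [2] / [6] / [9];  Q = [1, 3, 6] / [2] / [4] / [5]
  Insert 3 (step 7): P = [1, 3, 5] / [2, 4] / [6] / [9];  Q = [1, 3, 6] / [2, 7] / [4] / [5]
  Insert 8 (step 8): P = [1, 3, 5, 8] / [2, 4] / [6] / [9];  Q = [1, 3, 6, 8] / [2, 7] / [4] / [5]
  Insert 7 (step 9): P = [1, 3, 5, 7] / [2, 4, 8] / [6] / [9];  Q = [1, 3, 6, 8] / [2, 7, 9] / [4] / [5]
Final shape: (4, 3, 1, 1).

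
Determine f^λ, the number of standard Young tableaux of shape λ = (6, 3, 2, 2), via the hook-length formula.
# SYT of shape (6, 3, 2, 2) = 12012

Hook-length formula: f^λ = n! / Π hook(c), product over all cells c of the Young diagram. For λ = (6, 3, 2, 2), n = 13 boxes. Hook lengths by row (left-to-right, top-to-bottom): [9, 8, 5, 3, 2, 1]; [5, 4, 1]; [3, 2]; [2, 1]. Product of hooks = 518400. So f^λ = 13! / 518400 = 6227020800 / 518400 = 12012.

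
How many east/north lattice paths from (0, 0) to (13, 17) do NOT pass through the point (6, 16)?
Number of paths = 119162946

Total paths from (0, 0) to (13, 17): C(30, 13) = 119759850. Paths through (6, 16): (paths (0, 0) → (6, 16)) × (paths (6, 16) → (13, 17)) = C(22, 6) · C(8, 7) = 74613 · 8 = 596904. Avoidance count = 119759850 − 596904 = 119162946.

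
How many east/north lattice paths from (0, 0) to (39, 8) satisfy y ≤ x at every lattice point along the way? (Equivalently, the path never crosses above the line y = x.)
Number of paths = 251565996

By the reflection principle (André's argument), the number of monotone paths to (39, 8) with n ≤ m that never go above y = x is C(47, 39) − C(47, 40) = 314457495 − 62891499 = 251565996.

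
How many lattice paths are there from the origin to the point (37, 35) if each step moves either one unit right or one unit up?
Number of paths = 430552741890976325712

A monotone lattice path from (0, 0) to (37, 35) consists of 37 east steps and 35 north steps in some order, so it is determined by which 37 of the 72 steps are east. The count is C(72, 37) = 430552741890976325712.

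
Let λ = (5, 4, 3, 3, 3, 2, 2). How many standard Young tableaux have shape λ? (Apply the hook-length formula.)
# SYT of shape (5, 4, 3, 3, 3, 2, 2) = 744936192

Hook-length formula: f^λ = n! / Π hook(c), product over all cells c of the Young diagram. For λ = (5, 4, 3, 3, 3, 2, 2), n = 22 boxes. Hook lengths by row (left-to-right, top-to-bottom): [11, 10, 7, 3, 1]; [9, 8, 5, 1]; [7, 6, 3]; [6, 5, 2]; [5, 4, 1]; [3, 2]; [2, 1]. Product of hooks = 1508855040000. So f^λ = 22! / 1508855040000 = 1124000727777607680000 / 1508855040000 = 744936192.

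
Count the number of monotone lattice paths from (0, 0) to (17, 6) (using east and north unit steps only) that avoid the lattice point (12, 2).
Number of paths = 89481

Total paths from (0, 0) to (17, 6): C(23, 17) = 100947. Paths through (12, 2): (paths (0, 0) → (12, 2)) × (paths (12, 2) → (17, 6)) = C(14, 12) · C(9, 5) = 91 · 126 = 11466. Avoidance count = 100947 − 11466 = 89481.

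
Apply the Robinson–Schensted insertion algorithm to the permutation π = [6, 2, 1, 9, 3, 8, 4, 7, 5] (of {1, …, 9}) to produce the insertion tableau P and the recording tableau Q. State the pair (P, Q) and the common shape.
P = [1, 3, 4, 5] / [2, 7] / [6, 8] / [9];  Q = [1, 4, 6, 8] / [2, 5] / [3, 7] / [9];  common shape = (4, 2, 2, 1)

Row-insert the values π_1, π_2, … into P one at a time, bumping the leftmost entry strictly greater than the inserted value down to the next row. The recording tableau Q records, in position (i, j), the step at which that cell was added to P.
  Insert 6 (step 1): P = [6];  Q = [1]
  Insert 2 (step 2): P = [2] / [6];  Q = [1] / [2]
  Insert 1 (step 3): P = [1] / [2] / [6];  Q = [1] / [2] / [3]
  Insert 9 (step 4): P = [1, 9] / [2] / [6];  Q = [1, 4] / [2] / [3]
  Insert 3 (step 5): P = [1, 3] / [2, 9] / [6];  Q = [1, 4] / [2, 5] / [3]
  Insert 8 (step 6): P = [1, 3, 8] / [2, 9] / [6];  Q = [1, 4, 6] / [2, 5] / [3]
  Insert 4 (step 7): P = [1, 3, 4] / [2, 8] / [6, 9];  Q = [1, 4, 6] / [2, 5] / [3, 7]
  Insert 7 (step 8): P = [1, 3, 4, 7] / [2, 8] / [6, 9];  Q = [1, 4, 6, 8] / [2, 5] / [3, 7]
  Insert 5 (step 9): P = [1, 3, 4, 5] / [2, 7] / [6, 8] / [9];  Q = [1, 4, 6, 8] / [2, 5] / [3, 7] / [9]
Final shape: (4, 2, 2, 1).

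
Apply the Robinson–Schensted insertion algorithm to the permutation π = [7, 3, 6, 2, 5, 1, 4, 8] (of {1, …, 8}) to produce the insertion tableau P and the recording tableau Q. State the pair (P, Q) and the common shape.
P = [1, 4, 8] / [2, 5] / [3, 6] / [7];  Q = [1, 3, 8] / [2, 5] / [4, 7] / [6];  common shape = (3, 2, 2, 1)

Row-insert the values π_1, π_2, … into P one at a time, bumping the leftmost entry strictly greater than the inserted value down to the next row. The recording tableau Q records, in position (i, j), the step at which that cell was added to P.
  Insert 7 (step 1): P = [7];  Q = [1]
  Insert 3 (step 2): P = [3] / [7];  Q = [1] / [2]
  Insert 6 (step 3): P = [3, 6] / [7];  Q = [1, 3] / [2]
  Insert 2 (step 4): P = [2, 6] / [3] / [7];  Q = [1, 3] / [2] / [4]
  Insert 5 (step 5): P = [2, 5] / [3, 6] / [7];  Q = [1, 3] / [2, 5] / [4]
  Insert 1 (step 6): P = [1, 5] / [2, 6] / [3] / [7];  Q = [1, 3] / [2, 5] / [4] / [6]
  Insert 4 (step 7): P = [1, 4] / [2, 5] / [3, 6] / [7];  Q = [1, 3] / [2, 5] / [4, 7] / [6]
  Insert 8 (step 8): P = [1, 4, 8] / [2, 5] / [3, 6] / [7];  Q = [1, 3, 8] / [2, 5] / [4, 7] / [6]
Final shape: (3, 2, 2, 1).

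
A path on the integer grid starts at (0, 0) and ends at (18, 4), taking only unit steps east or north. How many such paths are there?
Number of paths = 7315

A monotone lattice path from (0, 0) to (18, 4) consists of 18 east steps and 4 north steps in some order, so it is determined by which 18 of the 22 steps are east. The count is C(22, 18) = 7315.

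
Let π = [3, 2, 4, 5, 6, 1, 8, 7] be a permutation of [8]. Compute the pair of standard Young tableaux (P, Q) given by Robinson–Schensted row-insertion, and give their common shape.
P = [1, 4, 5, 6, 7] / [2, 8] / [3];  Q = [1, 3, 4, 5, 7] / [2, 8] / [6];  common shape = (5, 2, 1)

Row-insert the values π_1, π_2, … into P one at a time, bumping the leftmost entry strictly greater than the inserted value down to the next row. The recording tableau Q records, in position (i, j), the step at which that cell was added to P.
  Insert 3 (step 1): P = [3];  Q = [1]
  Insert 2 (step 2): P = [2] / [3];  Q = [1] / [2]
  Insert 4 (step 3): P = [2, 4] / [3];  Q = [1, 3] / [2]
  Insert 5 (step 4): P = [2, 4, 5] / [3];  Q = [1, 3, 4] / [2]
  Insert 6 (step 5): P = [2, 4, 5, 6] / [3];  Q = [1, 3, 4, 5] / [2]
  Insert 1 (step 6): P = [1, 4, 5, 6] / [2] / [3];  Q = [1, 3, 4, 5] / [2] / [6]
  Insert 8 (step 7): P = [1, 4, 5, 6, 8] / [2] / [3];  Q = [1, 3, 4, 5, 7] / [2] / [6]
  Insert 7 (step 8): P = [1, 4, 5, 6, 7] / [2, 8] / [3];  Q = [1, 3, 4, 5, 7] / [2, 8] / [6]
Final shape: (5, 2, 1).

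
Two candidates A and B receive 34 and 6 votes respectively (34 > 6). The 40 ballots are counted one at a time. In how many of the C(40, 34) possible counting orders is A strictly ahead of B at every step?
Strict-lead orderings = 2686866

Total orderings of the 40 votes with 34 for A: C(40, 34) = 3838380. By the Bertrand ballot formula (Cycle Lemma / reflection principle), the number of orderings in which A is strictly ahead of B throughout is (p − q)/(p + q) · C(p + q, p) = (34 − 6)/(34 + 6) · 3838380 = 2686866.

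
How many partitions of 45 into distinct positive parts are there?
q(45) = 2048

A partition into distinct parts is a strictly decreasing sequence summing to n. The recurrence d(n, m) = d(n, m−1) + d(n−m, m−1) (use part m at most once) with q(n) = d(n, n) gives q(45) = 2048. (Euler's theorem: # distinct-part partitions = # odd-part partitions.)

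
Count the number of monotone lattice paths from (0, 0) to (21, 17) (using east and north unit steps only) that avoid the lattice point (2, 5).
Number of paths = 25817612355

Total paths from (0, 0) to (21, 17): C(38, 21) = 28781143380. Paths through (2, 5): (paths (0, 0) → (2, 5)) × (paths (2, 5) → (21, 17)) = C(7, 2) · C(31, 19) = 21 · 141120525 = 2963531025. Avoidance count = 28781143380 − 2963531025 = 25817612355.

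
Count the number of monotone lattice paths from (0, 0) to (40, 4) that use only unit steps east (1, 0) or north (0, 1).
Number of paths = 135751

A monotone lattice path from (0, 0) to (40, 4) consists of 40 east steps and 4 north steps in some order, so it is determined by which 40 of the 44 steps are east. The count is C(44, 40) = 135751.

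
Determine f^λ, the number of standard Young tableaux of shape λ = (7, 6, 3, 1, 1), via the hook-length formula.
# SYT of shape (7, 6, 3, 1, 1) = 5346432

Hook-length formula: f^λ = n! / Π hook(c), product over all cells c of the Young diagram. For λ = (7, 6, 3, 1, 1), n = 18 boxes. Hook lengths by row (left-to-right, top-to-bottom): [11, 8, 7, 5, 4, 3, 1]; [9, 6, 5, 3, 2, 1]; [5, 2, 1]; [2]; [1]. Product of hooks = 1197504000. So f^λ = 18! / 1197504000 = 6402373705728000 / 1197504000 = 5346432.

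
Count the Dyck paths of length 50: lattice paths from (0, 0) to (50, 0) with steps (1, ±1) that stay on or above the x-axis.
C_25 = 4861946401452

These Dyck paths are counted by the Catalan number C_n = (1/(n + 1)) · C(2n, n). For n = 25: C_25 = (1/26) · C(50, 25) = 126410606437752/26 = 4861946401452.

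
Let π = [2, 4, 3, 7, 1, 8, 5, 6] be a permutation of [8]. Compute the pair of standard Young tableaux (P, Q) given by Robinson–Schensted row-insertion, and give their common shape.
P = [1, 3, 5, 6] / [2, 7, 8] / [4];  Q = [1, 2, 4, 6] / [3, 7, 8] / [5];  common shape = (4, 3, 1)

Row-insert the values π_1, π_2, … into P one at a time, bumping the leftmost entry strictly greater than the inserted value down to the next row. The recording tableau Q records, in position (i, j), the step at which that cell was added to P.
  Insert 2 (step 1): P = [2];  Q = [1]
  Insert 4 (step 2): P = [2, 4];  Q = [1, 2]
  Insert 3 (step 3): P = [2, 3] / [4];  Q = [1, 2] / [3]
  Insert 7 (step 4): P = [2, 3, 7] / [4];  Q = [1, 2, 4] / [3]
  Insert 1 (step 5): P = [1, 3, 7] / [2] / [4];  Q = [1, 2, 4] / [3] / [5]
  Insert 8 (step 6): P = [1, 3, 7, 8] / [2] / [4];  Q = [1, 2, 4, 6] / [3] / [5]
  Insert 5 (step 7): P = [1, 3, 5, 8] / [2, 7] / [4];  Q = [1, 2, 4, 6] / [3, 7] / [5]
  Insert 6 (step 8): P = [1, 3, 5, 6] / [2, 7, 8] / [4];  Q = [1, 2, 4, 6] / [3, 7, 8] / [5]
Final shape: (4, 3, 1).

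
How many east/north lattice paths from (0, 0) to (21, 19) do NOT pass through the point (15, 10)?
Number of paths = 114922264600

Total paths from (0, 0) to (21, 19): C(40, 21) = 131282408400. Paths through (15, 10): (paths (0, 0) → (15, 10)) × (paths (15, 10) → (21, 19)) = C(25, 15) · C(15, 6) = 3268760 · 5005 = 16360143800. Avoidance count = 131282408400 − 16360143800 = 114922264600.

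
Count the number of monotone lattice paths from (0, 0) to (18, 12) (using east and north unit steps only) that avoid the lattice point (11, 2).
Number of paths = 84976281

Total paths from (0, 0) to (18, 12): C(30, 18) = 86493225. Paths through (11, 2): (paths (0, 0) → (11, 2)) × (paths (11, 2) → (18, 12)) = C(13, 11) · C(17, 7) = 78 · 19448 = 1516944. Avoidance count = 86493225 − 1516944 = 84976281.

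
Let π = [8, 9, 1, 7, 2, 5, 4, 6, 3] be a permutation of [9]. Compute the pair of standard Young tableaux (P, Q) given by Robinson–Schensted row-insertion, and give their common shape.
P = [1, 2, 3, 6] / [4, 9] / [5] / [7] / [8];  Q = [1, 2, 6, 8] / [3, 4] / [5] / [7] / [9];  common shape = (4, 2, 1, 1, 1)

Row-insert the values π_1, π_2, … into P one at a time, bumping the leftmost entry strictly greater than the inserted value down to the next row. The recording tableau Q records, in position (i, j), the step at which that cell was added to P.
  Insert 8 (step 1): P = [8];  Q = [1]
  Insert 9 (step 2): P = [8, 9];  Q = [1, 2]
  Insert 1 (step 3): P = [1, 9] / [8];  Q = [1, 2] / [3]
  Insert 7 (step 4): P = [1, 7] / [8, 9];  Q = [1, 2] / [3, 4]
  Insert 2 (step 5): P = [1, 2] / [7, 9] / [8];  Q = [1, 2] / [3, 4] / [5]
  Insert 5 (step 6): P = [1, 2, 5] / [7, 9] / [8];  Q = [1, 2, 6] / [3, 4] / [5]
  Insert 4 (step 7): P = [1, 2, 4] / [5, 9] / [7] / [8];  Q = [1, 2, 6] / [3, 4] / [5] / [7]
  Insert 6 (step 8): P = [1, 2, 4, 6] / [5, 9] / [7] / [8];  Q = [1, 2, 6, 8] / [3, 4] / [5] / [7]
  Insert 3 (step 9): P = [1, 2, 3, 6] / [4, 9] / [5] / [7] / [8];  Q = [1, 2, 6, 8] / [3, 4] / [5] / [7] / [9]
Final shape: (4, 2, 1, 1, 1).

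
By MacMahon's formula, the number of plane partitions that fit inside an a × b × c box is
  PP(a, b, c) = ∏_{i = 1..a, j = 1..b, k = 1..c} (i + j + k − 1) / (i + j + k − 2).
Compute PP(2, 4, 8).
PP(2, 4, 8) = 70785

Evaluate the triple product over i = 1..2, j = 1..4, k = 1..8. The factors are (2/1) · (3/2) · (4/3) · (5/4) · (6/5) · (7/6) · (8/7) · (9/8) · … (64 factors total). The numerators and denominators telescope so the product is an integer; carrying out the multiplication exactly gives PP(2, 4, 8) = 70785.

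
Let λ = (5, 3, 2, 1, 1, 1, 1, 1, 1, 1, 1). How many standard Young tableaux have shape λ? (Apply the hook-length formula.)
# SYT of shape (5, 3, 2, 1, 1, 1, 1, 1, 1, 1, 1) = 612612

Hook-length formula: f^λ = n! / Π hook(c), product over all cells c of the Young diagram. For λ = (5, 3, 2, 1, 1, 1, 1, 1, 1, 1, 1), n = 18 boxes. Hook lengths by row (left-to-right, top-to-bottom): [15, 6, 4, 2, 1]; [12, 3, 1]; [10, 1]; [8]; [7]; [6]; [5]; [4]; [3]; [2]; [1]. Product of hooks = 10450944000. So f^λ = 18! / 10450944000 = 6402373705728000 / 10450944000 = 612612.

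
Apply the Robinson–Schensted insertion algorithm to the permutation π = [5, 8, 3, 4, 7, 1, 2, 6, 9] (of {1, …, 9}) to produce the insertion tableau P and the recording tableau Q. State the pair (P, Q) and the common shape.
P = [1, 2, 6, 9] / [3, 4, 7] / [5, 8];  Q = [1, 2, 5, 9] / [3, 4, 8] / [6, 7];  common shape = (4, 3, 2)

Row-insert the values π_1, π_2, … into P one at a time, bumping the leftmost entry strictly greater than the inserted value down to the next row. The recording tableau Q records, in position (i, j), the step at which that cell was added to P.
  Insert 5 (step 1): P = [5];  Q = [1]
  Insert 8 (step 2): P = [5, 8];  Q = [1, 2]
  Insert 3 (step 3): P = [3, 8] / [5];  Q = [1, 2] / [3]
  Insert 4 (step 4): P = [3, 4] / [5, 8];  Q = [1, 2] / [3, 4]
  Insert 7 (step 5): P = [3, 4, 7] / [5, 8];  Q = [1, 2, 5] / [3, 4]
  Insert 1 (step 6): P = [1, 4, 7] / [3, 8] / [5];  Q = [1, 2, 5] / [3, 4] / [6]
  Insert 2 (step 7): P = [1, 2, 7] / [3, 4] / [5, 8];  Q = [1, 2, 5] / [3, 4] / [6, 7]
  Insert 6 (step 8): P = [1, 2, 6] / [3, 4, 7] / [5, 8];  Q = [1, 2, 5] / [3, 4, 8] / [6, 7]
  Insert 9 (step 9): P = [1, 2, 6, 9] / [3, 4, 7] / [5, 8];  Q = [1, 2, 5, 9] / [3, 4, 8] / [6, 7]
Final shape: (4, 3, 2).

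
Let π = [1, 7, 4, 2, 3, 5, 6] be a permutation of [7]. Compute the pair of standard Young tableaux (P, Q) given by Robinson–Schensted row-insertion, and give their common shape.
P = [1, 2, 3, 5, 6] / [4] / [7];  Q = [1, 2, 5, 6, 7] / [3] / [4];  common shape = (5, 1, 1)

Row-insert the values π_1, π_2, … into P one at a time, bumping the leftmost entry strictly greater than the inserted value down to the next row. The recording tableau Q records, in position (i, j), the step at which that cell was added to P.
  Insert 1 (step 1): P = [1];  Q = [1]
  Insert 7 (step 2): P = [1, 7];  Q = [1, 2]
  Insert 4 (step 3): P = [1, 4] / [7];  Q = [1, 2] / [3]
  Insert 2 (step 4): P = [1, 2] / [4] / [7];  Q = [1, 2] / [3] / [4]
  Insert 3 (step 5): P = [1, 2, 3] / [4] / [7];  Q = [1, 2, 5] / [3] / [4]
  Insert 5 (step 6): P = [1, 2, 3, 5] / [4] / [7];  Q = [1, 2, 5, 6] / [3] / [4]
  Insert 6 (step 7): P = [1, 2, 3, 5, 6] / [4] / [7];  Q = [1, 2, 5, 6, 7] / [3] / [4]
Final shape: (5, 1, 1).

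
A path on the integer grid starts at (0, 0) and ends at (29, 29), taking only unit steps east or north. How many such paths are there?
Number of paths = 30067266499541040

A monotone lattice path from (0, 0) to (29, 29) consists of 29 east steps and 29 north steps in some order, so it is determined by which 29 of the 58 steps are east. The count is C(58, 29) = 30067266499541040.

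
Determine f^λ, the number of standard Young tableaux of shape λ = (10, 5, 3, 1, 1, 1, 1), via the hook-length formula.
# SYT of shape (10, 5, 3, 1, 1, 1, 1) = 707107401

Hook-length formula: f^λ = n! / Π hook(c), product over all cells c of the Young diagram. For λ = (10, 5, 3, 1, 1, 1, 1), n = 22 boxes. Hook lengths by row (left-to-right, top-to-bottom): [16, 11, 10, 8, 7, 5, 4, 3, 2, 1]; [10, 5, 4, 2, 1]; [7, 2, 1]; [4]; [3]; [2]; [1]. Product of hooks = 1589575680000. So f^λ = 22! / 1589575680000 = 1124000727777607680000 / 1589575680000 = 707107401.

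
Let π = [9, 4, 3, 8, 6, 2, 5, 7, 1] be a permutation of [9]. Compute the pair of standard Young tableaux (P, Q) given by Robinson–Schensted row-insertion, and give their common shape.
P = [1, 5, 7] / [2, 6] / [3, 8] / [4] / [9];  Q = [1, 4, 8] / [2, 5] / [3, 7] / [6] / [9];  common shape = (3, 2, 2, 1, 1)

Row-insert the values π_1, π_2, … into P one at a time, bumping the leftmost entry strictly greater than the inserted value down to the next row. The recording tableau Q records, in position (i, j), the step at which that cell was added to P.
  Insert 9 (step 1): P = [9];  Q = [1]
  Insert 4 (step 2): P = [4] / [9];  Q = [1] / [2]
  Insert 3 (step 3): P = [3] / [4] / [9];  Q = [1] / [2] / [3]
  Insert 8 (step 4): P = [3, 8] / [4] / [9];  Q = [1, 4] / [2] / [3]
  Insert 6 (step 5): P = [3, 6] / [4, 8] / [9];  Q = [1, 4] / [2, 5] / [3]
  Insert 2 (step 6): P = [2, 6] / [3, 8] / [4] / [9];  Q = [1, 4] / [2, 5] / [3] / [6]
  Insert 5 (step 7): P = [2, 5] / [3, 6] / [4, 8] / [9];  Q = [1, 4] / [2, 5] / [3, 7] / [6]
  Insert 7 (step 8): P = [2, 5, 7] / [3, 6] / [4, 8] / [9];  Q = [1, 4, 8] / [2, 5] / [3, 7] / [6]
  Insert 1 (step 9): P = [1, 5, 7] / [2, 6] / [3, 8] / [4] / [9];  Q = [1, 4, 8] / [2, 5] / [3, 7] / [6] / [9]
Final shape: (3, 2, 2, 1, 1).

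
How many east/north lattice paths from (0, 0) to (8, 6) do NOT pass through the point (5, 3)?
Number of paths = 1883

Total paths from (0, 0) to (8, 6): C(14, 8) = 3003. Paths through (5, 3): (paths (0, 0) → (5, 3)) × (paths (5, 3) → (8, 6)) = C(8, 5) · C(6, 3) = 56 · 20 = 1120. Avoidance count = 3003 − 1120 = 1883.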